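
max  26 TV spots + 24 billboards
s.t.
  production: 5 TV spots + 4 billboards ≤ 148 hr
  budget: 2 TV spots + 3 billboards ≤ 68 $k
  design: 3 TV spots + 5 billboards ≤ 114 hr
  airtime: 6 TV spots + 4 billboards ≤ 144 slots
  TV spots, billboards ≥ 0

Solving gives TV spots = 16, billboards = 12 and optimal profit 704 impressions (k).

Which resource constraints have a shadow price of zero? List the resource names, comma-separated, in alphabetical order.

production: 128/148 (slack 20)
budget: 68/68 (binding)
design: 108/114 (slack 6)
airtime: 144/144 (binding)
By complementary slackness, a constraint with positive slack has shadow price 0 → design, production.

design, production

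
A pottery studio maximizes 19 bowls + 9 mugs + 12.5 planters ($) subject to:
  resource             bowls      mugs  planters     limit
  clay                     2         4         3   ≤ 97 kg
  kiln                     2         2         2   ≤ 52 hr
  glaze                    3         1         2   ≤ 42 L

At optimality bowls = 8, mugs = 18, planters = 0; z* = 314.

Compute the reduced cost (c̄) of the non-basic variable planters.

-1.5

Binding: kiln and glaze. Non-binding: clay (9 unused).
By complementary slackness, y = 0 for the non-binding constraint.
From A_Bᵀ y = c: 2·y_kiln + 3·y_glaze = 19; 2·y_kiln + 1·y_glaze = 9.
Solving: y_kiln = 2, y_glaze = 5.
Reduced cost of planters: c₃ − yᵀa₃ = 12.5 − (2·2 + 5·2) = 12.5 − 14 = -1.5.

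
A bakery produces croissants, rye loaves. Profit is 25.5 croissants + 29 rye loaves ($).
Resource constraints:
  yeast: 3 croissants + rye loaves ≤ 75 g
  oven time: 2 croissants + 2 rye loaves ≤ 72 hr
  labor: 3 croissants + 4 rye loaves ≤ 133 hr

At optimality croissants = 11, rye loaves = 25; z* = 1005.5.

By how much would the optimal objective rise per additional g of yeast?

0

At the optimum: yeast uses 58 of 75 (slack = 17); oven time uses 72 of 72 (binding); labor uses 133 of 133 (binding).
Since yeast is not tight, its dual is 0.
Dual feasibility on the basic columns requires 2·y_oven time + 3·y_labor = 25.5, 2·y_oven time + 4·y_labor = 29.
→ y_oven time = 7.5 and y_labor = 3.5.
Shadow price of yeast = 0.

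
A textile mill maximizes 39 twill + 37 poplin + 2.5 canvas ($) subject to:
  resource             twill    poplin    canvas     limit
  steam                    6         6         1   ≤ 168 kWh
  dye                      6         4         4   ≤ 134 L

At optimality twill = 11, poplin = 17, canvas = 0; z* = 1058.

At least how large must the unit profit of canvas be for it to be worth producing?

9.5

At the optimum: steam uses 168 of 168 (binding); dye uses 134 of 134 (binding).
Dual feasibility on the basic columns requires 6·y_steam + 6·y_dye = 39, 6·y_steam + 4·y_dye = 37.
This yields shadow prices y_steam = 5.5, y_dye = 1.
canvas enters the basis when its profit ≥ yᵀa₃ = 5.5·1 + 1·4 = 9.5.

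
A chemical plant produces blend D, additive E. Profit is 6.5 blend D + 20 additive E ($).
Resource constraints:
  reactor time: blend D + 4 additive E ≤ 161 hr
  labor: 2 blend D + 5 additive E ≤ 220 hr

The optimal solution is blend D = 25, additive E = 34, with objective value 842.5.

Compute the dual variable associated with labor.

2

Both reactor time and labor are binding at x*.
The binding rows give the dual system: 1·y_reactor time + 2·y_labor = 6.5 and 4·y_reactor time + 5·y_labor = 20.
→ y_reactor time = 2.5 and y_labor = 2.
Shadow price of labor = 2.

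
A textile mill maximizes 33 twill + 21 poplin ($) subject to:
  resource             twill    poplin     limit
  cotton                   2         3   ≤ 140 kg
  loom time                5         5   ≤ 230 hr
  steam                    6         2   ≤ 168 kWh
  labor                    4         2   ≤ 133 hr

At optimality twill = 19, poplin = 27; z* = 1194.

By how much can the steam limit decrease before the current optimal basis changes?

Binding constraints: loom time, steam. The basis is B = [[5,5],[6,2]] with det -20.
Per unit decrease in steam, x* moves by d = (-0.25, 0.25).
The basis stays optimal until twill reaches 0; allowable decrease = 76 kWh.

76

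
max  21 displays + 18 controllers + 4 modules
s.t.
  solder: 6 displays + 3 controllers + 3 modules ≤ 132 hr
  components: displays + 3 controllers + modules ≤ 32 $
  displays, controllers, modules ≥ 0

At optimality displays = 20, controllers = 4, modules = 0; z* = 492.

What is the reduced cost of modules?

-8

Both solder and components are binding at x*.
From A_Bᵀ y = c: 6·y_solder + 1·y_components = 21; 3·y_solder + 3·y_components = 18.
Solving: y_solder = 3, y_components = 3.
Reduced cost of modules: c₃ − yᵀa₃ = 4 − (3·3 + 3·1) = 4 − 12 = -8.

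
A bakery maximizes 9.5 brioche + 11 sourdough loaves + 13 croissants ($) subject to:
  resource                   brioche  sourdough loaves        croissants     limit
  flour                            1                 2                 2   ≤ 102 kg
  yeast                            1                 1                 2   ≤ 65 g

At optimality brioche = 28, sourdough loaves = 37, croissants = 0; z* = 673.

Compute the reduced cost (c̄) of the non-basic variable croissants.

Check each constraint at x*: flour 102/102 (tight); yeast 65/65 (tight).
From A_Bᵀ y = c: 1·y_flour + 1·y_yeast = 9.5; 2·y_flour + 1·y_yeast = 11.
Solving: y_flour = 1.5, y_yeast = 8.
Reduced cost of croissants: c₃ − yᵀa₃ = 13 − (1.5·2 + 8·2) = 13 − 19 = -6.

-6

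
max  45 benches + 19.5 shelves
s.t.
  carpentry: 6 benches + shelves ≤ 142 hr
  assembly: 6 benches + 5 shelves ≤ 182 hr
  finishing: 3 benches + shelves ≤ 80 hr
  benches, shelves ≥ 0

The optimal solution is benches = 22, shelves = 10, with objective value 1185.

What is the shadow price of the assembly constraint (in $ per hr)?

3

Binding: carpentry and assembly. Non-binding: finishing (4 unused).
Since finishing is not tight, its dual is 0.
Dual feasibility on the basic columns requires 6·y_carpentry + 6·y_assembly = 45, 1·y_carpentry + 5·y_assembly = 19.5.
→ y_carpentry = 4.5 and y_assembly = 3.
Shadow price of assembly = 3.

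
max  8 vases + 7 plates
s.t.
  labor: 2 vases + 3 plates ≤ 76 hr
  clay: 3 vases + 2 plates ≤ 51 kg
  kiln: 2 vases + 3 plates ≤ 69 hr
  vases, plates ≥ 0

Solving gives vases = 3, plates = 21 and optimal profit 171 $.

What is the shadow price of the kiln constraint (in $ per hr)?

At the optimum: labor uses 69 of 76 (slack = 7); clay uses 51 of 51 (binding); kiln uses 69 of 69 (binding).
Since labor is not tight, its dual is 0.
From A_Bᵀ y = c: 3·y_clay + 2·y_kiln = 8; 2·y_clay + 3·y_kiln = 7.
This yields shadow prices y_clay = 2, y_kiln = 1.
Shadow price of kiln = 1.

1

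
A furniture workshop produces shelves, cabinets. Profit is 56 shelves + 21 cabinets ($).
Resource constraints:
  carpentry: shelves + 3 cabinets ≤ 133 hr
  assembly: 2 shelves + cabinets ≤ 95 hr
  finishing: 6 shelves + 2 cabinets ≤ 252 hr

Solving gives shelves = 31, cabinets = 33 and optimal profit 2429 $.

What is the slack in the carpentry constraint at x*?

3

carpentry used = 1·31 + 3·33 = 130; slack = 133 − 130 = 3.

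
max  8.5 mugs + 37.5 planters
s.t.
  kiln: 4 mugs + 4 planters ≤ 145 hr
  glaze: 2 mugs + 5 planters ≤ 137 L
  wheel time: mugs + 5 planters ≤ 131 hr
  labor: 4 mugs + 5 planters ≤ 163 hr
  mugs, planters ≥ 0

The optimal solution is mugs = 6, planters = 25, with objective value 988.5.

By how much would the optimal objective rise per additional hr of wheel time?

6.5

Binding: glaze and wheel time. Non-binding: kiln (21 unused), labor (14 unused).
By complementary slackness, y = 0 for the non-binding constraints.
Dual feasibility on the basic columns requires 2·y_glaze + 1·y_wheel time = 8.5, 5·y_glaze + 5·y_wheel time = 37.5.
→ y_glaze = 1 and y_wheel time = 6.5.
Shadow price of wheel time = 6.5.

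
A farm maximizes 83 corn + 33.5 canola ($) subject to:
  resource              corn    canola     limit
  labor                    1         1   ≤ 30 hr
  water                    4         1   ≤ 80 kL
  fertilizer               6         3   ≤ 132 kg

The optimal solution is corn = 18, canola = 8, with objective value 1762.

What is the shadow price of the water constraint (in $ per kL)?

Binding: water and fertilizer. Non-binding: labor (4 unused).
Since labor is not tight, its dual is 0.
The binding rows give the dual system: 4·y_water + 6·y_fertilizer = 83 and 1·y_water + 3·y_fertilizer = 33.5.
Solving: y_water = 8, y_fertilizer = 8.5.
Shadow price of water = 8.

8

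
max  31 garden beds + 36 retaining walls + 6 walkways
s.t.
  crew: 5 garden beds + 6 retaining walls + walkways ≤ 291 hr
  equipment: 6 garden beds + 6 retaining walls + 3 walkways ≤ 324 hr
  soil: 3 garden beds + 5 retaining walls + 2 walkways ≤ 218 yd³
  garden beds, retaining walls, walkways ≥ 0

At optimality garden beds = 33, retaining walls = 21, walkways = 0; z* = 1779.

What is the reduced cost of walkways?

Check each constraint at x*: crew 291/291 (tight); equipment 324/324 (tight); soil 204/218 (slack 14).
Slack constraints have shadow price 0 (complementary slackness).
From A_Bᵀ y = c: 5·y_crew + 6·y_equipment = 31; 6·y_crew + 6·y_equipment = 36.
Solving: y_crew = 5, y_equipment = 1.
Reduced cost of walkways: c₃ − yᵀa₃ = 6 − (5·1 + 1·3) = 6 − 8 = -2.

-2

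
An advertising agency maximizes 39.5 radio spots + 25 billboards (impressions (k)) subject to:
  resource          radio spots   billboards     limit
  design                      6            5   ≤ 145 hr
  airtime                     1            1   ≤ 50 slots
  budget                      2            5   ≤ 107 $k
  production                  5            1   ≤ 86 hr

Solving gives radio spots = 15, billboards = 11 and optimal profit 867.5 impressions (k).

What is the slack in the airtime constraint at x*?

24

airtime used = 1·15 + 1·11 = 26; slack = 50 − 26 = 24.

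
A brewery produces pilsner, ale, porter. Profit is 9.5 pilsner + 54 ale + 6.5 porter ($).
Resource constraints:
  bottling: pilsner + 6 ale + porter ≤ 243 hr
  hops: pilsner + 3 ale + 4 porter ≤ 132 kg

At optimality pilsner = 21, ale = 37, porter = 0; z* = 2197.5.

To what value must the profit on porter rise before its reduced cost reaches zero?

At the optimum: bottling uses 243 of 243 (binding); hops uses 132 of 132 (binding).
The binding rows give the dual system: 1·y_bottling + 1·y_hops = 9.5 and 6·y_bottling + 3·y_hops = 54.
→ y_bottling = 8.5 and y_hops = 1.
porter enters the basis when its profit ≥ yᵀa₃ = 8.5·1 + 1·4 = 12.5.

12.5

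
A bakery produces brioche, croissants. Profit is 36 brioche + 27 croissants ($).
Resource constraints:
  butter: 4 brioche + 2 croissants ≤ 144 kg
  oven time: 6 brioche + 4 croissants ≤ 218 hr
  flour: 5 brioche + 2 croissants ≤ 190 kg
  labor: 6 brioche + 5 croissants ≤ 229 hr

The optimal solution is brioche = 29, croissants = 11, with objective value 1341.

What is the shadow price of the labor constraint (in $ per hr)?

Check each constraint at x*: butter 138/144 (slack 6); oven time 218/218 (tight); flour 167/190 (slack 23); labor 229/229 (tight).
By complementary slackness, y = 0 for the non-binding constraints.
The binding rows give the dual system: 6·y_oven time + 6·y_labor = 36 and 4·y_oven time + 5·y_labor = 27.
Solving: y_oven time = 3, y_labor = 3.
Shadow price of labor = 3.

3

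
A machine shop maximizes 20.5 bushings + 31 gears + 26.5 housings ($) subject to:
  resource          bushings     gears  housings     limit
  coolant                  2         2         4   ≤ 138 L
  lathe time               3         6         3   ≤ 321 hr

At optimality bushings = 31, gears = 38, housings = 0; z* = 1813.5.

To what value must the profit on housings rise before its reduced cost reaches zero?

30.5

Check each constraint at x*: coolant 138/138 (tight); lathe time 321/321 (tight).
Dual feasibility on the basic columns requires 2·y_coolant + 3·y_lathe time = 20.5, 2·y_coolant + 6·y_lathe time = 31.
This yields shadow prices y_coolant = 5, y_lathe time = 3.5.
housings enters the basis when its profit ≥ yᵀa₃ = 5·4 + 3.5·3 = 30.5.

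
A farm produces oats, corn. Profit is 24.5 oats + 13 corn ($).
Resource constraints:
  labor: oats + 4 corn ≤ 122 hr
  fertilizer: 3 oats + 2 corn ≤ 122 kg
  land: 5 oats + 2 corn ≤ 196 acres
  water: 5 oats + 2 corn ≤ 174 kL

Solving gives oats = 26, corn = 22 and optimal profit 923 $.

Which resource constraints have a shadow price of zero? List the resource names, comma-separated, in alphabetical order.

labor: 114/122 (slack 8)
fertilizer: 122/122 (binding)
land: 174/196 (slack 22)
water: 174/174 (binding)
By complementary slackness, a constraint with positive slack has shadow price 0 → labor, land.

labor, land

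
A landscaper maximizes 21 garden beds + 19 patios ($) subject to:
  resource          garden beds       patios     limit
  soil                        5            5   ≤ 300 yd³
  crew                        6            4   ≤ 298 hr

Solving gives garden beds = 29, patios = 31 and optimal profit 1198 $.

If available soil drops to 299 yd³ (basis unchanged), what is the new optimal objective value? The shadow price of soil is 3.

Δb = -1, so new z* = 1198 + (3)·(-1) = 1198 − 3 = 1195.

1195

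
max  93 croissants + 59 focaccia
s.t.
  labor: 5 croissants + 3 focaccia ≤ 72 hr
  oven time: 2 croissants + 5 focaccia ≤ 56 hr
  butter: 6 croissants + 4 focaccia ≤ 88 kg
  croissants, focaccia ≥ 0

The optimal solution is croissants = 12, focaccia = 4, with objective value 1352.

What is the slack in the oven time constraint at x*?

12

oven time used = 2·12 + 5·4 = 44; slack = 56 − 44 = 12.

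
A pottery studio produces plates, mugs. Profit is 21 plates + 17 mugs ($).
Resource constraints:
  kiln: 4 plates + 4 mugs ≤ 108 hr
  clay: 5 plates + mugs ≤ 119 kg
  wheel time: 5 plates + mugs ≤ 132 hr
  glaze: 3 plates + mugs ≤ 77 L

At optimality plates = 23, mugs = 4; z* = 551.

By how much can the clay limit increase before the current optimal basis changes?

Binding constraints: kiln, clay. The basis is B = [[4,4],[5,1]] with det -16.
Per unit increase in clay, x* moves by d = (0.25, -0.25).
The basis stays optimal until glaze becomes binding; allowable increase = 8 kg.

8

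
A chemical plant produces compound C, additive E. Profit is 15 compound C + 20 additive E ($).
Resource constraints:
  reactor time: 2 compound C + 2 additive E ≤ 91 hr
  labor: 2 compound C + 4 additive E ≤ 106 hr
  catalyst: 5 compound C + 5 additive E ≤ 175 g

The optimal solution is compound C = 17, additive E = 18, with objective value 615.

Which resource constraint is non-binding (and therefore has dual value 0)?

reactor time

reactor time: 70/91 (slack 21)
labor: 106/106 (binding)
catalyst: 175/175 (binding)
By complementary slackness, a constraint with positive slack has shadow price 0 → reactor time.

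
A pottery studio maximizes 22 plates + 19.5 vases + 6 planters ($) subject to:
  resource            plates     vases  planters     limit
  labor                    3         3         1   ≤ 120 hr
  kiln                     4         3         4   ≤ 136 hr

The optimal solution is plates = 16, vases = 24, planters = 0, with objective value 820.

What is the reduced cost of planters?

-8

At the optimum: labor uses 120 of 120 (binding); kiln uses 136 of 136 (binding).
From A_Bᵀ y = c: 3·y_labor + 4·y_kiln = 22; 3·y_labor + 3·y_kiln = 19.5.
This yields shadow prices y_labor = 4, y_kiln = 2.5.
Reduced cost of planters: c₃ − yᵀa₃ = 6 − (4·1 + 2.5·4) = 6 − 14 = -8.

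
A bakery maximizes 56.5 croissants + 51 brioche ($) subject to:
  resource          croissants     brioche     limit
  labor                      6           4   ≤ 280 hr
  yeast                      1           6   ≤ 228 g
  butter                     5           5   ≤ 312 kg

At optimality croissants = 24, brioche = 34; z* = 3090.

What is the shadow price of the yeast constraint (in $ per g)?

Check each constraint at x*: labor 280/280 (tight); yeast 228/228 (tight); butter 290/312 (slack 22).
Since butter is not tight, its dual is 0.
Dual feasibility on the basic columns requires 6·y_labor + 1·y_yeast = 56.5, 4·y_labor + 6·y_yeast = 51.
This yields shadow prices y_labor = 9, y_yeast = 2.5.
Shadow price of yeast = 2.5.

2.5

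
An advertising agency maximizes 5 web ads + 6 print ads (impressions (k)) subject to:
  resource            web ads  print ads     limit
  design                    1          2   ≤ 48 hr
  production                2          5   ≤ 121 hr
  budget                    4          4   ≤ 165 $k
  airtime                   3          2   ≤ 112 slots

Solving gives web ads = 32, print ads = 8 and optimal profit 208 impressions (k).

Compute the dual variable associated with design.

Binding: design and airtime. Non-binding: production (17 unused), budget (5 unused).
By complementary slackness, y = 0 for the non-binding constraints.
Dual feasibility on the basic columns requires 1·y_design + 3·y_airtime = 5, 2·y_design + 2·y_airtime = 6.
→ y_design = 2 and y_airtime = 1.
Shadow price of design = 2.

2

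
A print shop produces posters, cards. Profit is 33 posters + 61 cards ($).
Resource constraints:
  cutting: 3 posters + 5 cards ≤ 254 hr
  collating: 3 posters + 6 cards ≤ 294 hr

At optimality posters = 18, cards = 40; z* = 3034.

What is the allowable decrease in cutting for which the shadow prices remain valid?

9

Binding constraints: cutting, collating. The basis is B = [[3,5],[3,6]] with det 3.
Per unit decrease in cutting, x* moves by d = (-2, 1).
The basis stays optimal until posters reaches 0; allowable decrease = 9 hr.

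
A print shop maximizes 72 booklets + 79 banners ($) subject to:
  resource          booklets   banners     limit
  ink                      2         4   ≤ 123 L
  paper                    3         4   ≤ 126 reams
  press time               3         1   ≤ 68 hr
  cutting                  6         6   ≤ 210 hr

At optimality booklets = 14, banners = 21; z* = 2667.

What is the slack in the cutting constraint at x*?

cutting used = 6·14 + 6·21 = 210; slack = 210 − 210 = 0.

0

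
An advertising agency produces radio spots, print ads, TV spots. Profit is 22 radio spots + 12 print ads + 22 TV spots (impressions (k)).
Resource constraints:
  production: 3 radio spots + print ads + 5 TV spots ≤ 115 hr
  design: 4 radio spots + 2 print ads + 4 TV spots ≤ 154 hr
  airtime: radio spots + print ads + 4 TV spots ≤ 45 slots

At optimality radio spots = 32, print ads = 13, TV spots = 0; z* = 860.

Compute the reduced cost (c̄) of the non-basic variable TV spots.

Check each constraint at x*: production 109/115 (slack 6); design 154/154 (tight); airtime 45/45 (tight).
Since production is not tight, its dual is 0.
The binding rows give the dual system: 4·y_design + 1·y_airtime = 22 and 2·y_design + 1·y_airtime = 12.
This yields shadow prices y_design = 5, y_airtime = 2.
Reduced cost of TV spots: c₃ − yᵀa₃ = 22 − (5·4 + 2·4) = 22 − 28 = -6.

-6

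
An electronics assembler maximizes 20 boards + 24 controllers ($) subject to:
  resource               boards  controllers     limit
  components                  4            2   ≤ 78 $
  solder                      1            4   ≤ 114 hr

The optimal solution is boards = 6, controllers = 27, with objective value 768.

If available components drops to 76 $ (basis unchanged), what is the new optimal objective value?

760

Both components and solder are binding at x*.
Dual feasibility on the basic columns requires 4·y_components + 1·y_solder = 20, 2·y_components + 4·y_solder = 24.
This yields shadow prices y_components = 4, y_solder = 4.
Δz = y_components·Δb = 4 × (-2) = -8, so new z* = 768 − 8 = 760.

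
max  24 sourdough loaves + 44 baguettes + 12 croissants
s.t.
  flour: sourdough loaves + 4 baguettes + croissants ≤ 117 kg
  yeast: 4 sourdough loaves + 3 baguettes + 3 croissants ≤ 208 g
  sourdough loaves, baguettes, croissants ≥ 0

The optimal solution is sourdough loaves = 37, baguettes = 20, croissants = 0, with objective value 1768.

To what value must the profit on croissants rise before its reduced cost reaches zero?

Both flour and yeast are binding at x*.
Dual feasibility on the basic columns requires 1·y_flour + 4·y_yeast = 24, 4·y_flour + 3·y_yeast = 44.
This yields shadow prices y_flour = 8, y_yeast = 4.
croissants enters the basis when its profit ≥ yᵀa₃ = 8·1 + 4·3 = 20.

20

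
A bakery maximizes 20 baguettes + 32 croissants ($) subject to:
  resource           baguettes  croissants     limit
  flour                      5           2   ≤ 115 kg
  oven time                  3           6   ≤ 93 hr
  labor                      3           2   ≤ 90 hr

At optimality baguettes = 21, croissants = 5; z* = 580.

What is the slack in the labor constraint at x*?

labor used = 3·21 + 2·5 = 73; slack = 90 − 73 = 17.

17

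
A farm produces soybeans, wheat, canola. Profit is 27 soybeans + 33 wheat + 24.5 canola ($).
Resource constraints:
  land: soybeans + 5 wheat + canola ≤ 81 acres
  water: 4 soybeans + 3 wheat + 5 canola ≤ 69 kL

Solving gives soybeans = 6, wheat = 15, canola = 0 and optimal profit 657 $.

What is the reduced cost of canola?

-8.5

At the optimum: land uses 81 of 81 (binding); water uses 69 of 69 (binding).
From A_Bᵀ y = c: 1·y_land + 4·y_water = 27; 5·y_land + 3·y_water = 33.
Solving: y_land = 3, y_water = 6.
Reduced cost of canola: c₃ − yᵀa₃ = 24.5 − (3·1 + 6·5) = 24.5 − 33 = -8.5.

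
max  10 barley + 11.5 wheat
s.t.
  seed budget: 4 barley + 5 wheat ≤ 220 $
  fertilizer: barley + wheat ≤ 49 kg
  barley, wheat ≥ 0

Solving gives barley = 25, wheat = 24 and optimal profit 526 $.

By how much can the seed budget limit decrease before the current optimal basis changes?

24

Binding constraints: seed budget, fertilizer. The basis is B = [[4,5],[1,1]] with det -1.
Per unit decrease in seed budget, x* moves by d = (1, -1).
The basis stays optimal until wheat reaches 0; allowable decrease = 24 $.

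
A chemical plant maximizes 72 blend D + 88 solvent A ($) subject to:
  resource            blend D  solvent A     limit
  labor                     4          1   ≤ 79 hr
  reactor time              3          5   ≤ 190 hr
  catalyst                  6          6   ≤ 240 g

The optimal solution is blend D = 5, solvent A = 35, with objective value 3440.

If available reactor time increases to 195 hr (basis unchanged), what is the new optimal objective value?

Binding: reactor time and catalyst. Non-binding: labor (24 unused).
Since labor is not tight, its dual is 0.
The binding rows give the dual system: 3·y_reactor time + 6·y_catalyst = 72 and 5·y_reactor time + 6·y_catalyst = 88.
This yields shadow prices y_reactor time = 8, y_catalyst = 8.
Δz = y_reactor time·Δb = 8 × (5) = 40, so new z* = 3440 + 40 = 3480.

3480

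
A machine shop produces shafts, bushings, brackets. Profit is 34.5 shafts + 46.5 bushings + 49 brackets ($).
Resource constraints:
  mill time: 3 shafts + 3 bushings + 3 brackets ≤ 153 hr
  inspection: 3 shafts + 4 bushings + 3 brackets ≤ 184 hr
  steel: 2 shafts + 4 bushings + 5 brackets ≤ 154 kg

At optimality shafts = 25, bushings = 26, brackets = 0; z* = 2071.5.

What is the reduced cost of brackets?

-3.5

At the optimum: mill time uses 153 of 153 (binding); inspection uses 179 of 184 (slack = 5); steel uses 154 of 154 (binding).
Slack constraints have shadow price 0 (complementary slackness).
From A_Bᵀ y = c: 3·y_mill time + 2·y_steel = 34.5; 3·y_mill time + 4·y_steel = 46.5.
→ y_mill time = 7.5 and y_steel = 6.
Reduced cost of brackets: c₃ − yᵀa₃ = 49 − (7.5·3 + 6·5) = 49 − 52.5 = -3.5.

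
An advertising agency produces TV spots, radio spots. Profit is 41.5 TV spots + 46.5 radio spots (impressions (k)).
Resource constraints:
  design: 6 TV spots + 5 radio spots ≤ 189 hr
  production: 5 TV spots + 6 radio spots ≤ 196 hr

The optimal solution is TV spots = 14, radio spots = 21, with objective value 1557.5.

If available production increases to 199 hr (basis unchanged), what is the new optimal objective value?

Both design and production are binding at x*.
Dual feasibility on the basic columns requires 6·y_design + 5·y_production = 41.5, 5·y_design + 6·y_production = 46.5.
Solving: y_design = 1.5, y_production = 6.5.
Δz = y_production·Δb = 6.5 × (3) = 19.5, so new z* = 1557.5 + 19.5 = 1577.

1577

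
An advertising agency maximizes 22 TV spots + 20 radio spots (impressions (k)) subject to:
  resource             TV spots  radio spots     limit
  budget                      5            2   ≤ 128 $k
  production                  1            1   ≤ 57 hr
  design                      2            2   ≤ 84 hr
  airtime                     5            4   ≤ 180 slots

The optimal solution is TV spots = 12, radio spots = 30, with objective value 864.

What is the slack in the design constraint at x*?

0

design used = 2·12 + 2·30 = 84; slack = 84 − 84 = 0.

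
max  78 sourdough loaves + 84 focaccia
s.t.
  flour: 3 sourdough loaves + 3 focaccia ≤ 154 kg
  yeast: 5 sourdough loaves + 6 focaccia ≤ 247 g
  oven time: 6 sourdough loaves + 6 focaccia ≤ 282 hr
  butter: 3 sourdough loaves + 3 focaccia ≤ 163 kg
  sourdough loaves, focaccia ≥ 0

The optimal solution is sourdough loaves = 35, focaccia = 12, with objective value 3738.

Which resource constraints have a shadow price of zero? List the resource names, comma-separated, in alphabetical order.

flour: 141/154 (slack 13)
yeast: 247/247 (binding)
oven time: 282/282 (binding)
butter: 141/163 (slack 22)
By complementary slackness, a constraint with positive slack has shadow price 0 → butter, flour.

butter, flour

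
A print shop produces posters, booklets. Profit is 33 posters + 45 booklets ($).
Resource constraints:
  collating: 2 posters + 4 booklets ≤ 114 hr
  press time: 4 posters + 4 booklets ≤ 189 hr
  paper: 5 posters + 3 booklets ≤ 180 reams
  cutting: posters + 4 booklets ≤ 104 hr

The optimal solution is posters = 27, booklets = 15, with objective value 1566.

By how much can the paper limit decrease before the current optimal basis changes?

Binding constraints: collating, paper. The basis is B = [[2,4],[5,3]] with det -14.
Per unit decrease in paper, x* moves by d = (-0.2857, 0.1429).
The basis stays optimal until cutting becomes binding; allowable decrease = 59.5 reams.

59.5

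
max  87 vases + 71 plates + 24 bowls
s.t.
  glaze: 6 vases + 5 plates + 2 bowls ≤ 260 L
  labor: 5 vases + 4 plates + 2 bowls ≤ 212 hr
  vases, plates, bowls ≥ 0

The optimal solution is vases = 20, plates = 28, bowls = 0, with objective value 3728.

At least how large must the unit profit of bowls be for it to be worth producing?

Check each constraint at x*: glaze 260/260 (tight); labor 212/212 (tight).
Dual feasibility on the basic columns requires 6·y_glaze + 5·y_labor = 87, 5·y_glaze + 4·y_labor = 71.
Solving: y_glaze = 7, y_labor = 9.
bowls enters the basis when its profit ≥ yᵀa₃ = 7·2 + 9·2 = 32.

32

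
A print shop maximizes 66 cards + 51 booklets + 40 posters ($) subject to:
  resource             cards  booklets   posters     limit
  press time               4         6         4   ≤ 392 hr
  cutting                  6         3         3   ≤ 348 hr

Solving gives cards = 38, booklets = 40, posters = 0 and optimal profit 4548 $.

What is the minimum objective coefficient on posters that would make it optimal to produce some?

At the optimum: press time uses 392 of 392 (binding); cutting uses 348 of 348 (binding).
The binding rows give the dual system: 4·y_press time + 6·y_cutting = 66 and 6·y_press time + 3·y_cutting = 51.
→ y_press time = 4.5 and y_cutting = 8.
posters enters the basis when its profit ≥ yᵀa₃ = 4.5·4 + 8·3 = 42.

42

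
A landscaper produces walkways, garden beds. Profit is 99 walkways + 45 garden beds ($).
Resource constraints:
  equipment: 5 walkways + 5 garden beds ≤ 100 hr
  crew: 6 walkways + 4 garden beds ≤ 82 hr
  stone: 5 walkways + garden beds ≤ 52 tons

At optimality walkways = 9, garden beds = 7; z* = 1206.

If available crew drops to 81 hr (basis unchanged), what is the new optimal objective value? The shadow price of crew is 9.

1197

Δb = -1, so new z* = 1206 + (9)·(-1) = 1206 − 9 = 1197.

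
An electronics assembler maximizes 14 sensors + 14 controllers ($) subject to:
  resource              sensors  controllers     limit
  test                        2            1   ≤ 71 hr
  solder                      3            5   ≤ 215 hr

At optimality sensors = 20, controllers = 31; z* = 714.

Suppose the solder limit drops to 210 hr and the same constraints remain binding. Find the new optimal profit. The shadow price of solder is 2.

Δb = -5, so new z* = 714 + (2)·(-5) = 714 − 10 = 704.

704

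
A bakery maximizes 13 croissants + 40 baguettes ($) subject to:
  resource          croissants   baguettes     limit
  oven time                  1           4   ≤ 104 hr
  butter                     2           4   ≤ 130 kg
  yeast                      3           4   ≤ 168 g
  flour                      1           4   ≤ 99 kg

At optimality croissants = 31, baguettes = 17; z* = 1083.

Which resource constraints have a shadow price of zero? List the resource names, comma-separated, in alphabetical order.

oven time: 99/104 (slack 5)
butter: 130/130 (binding)
yeast: 161/168 (slack 7)
flour: 99/99 (binding)
By complementary slackness, a constraint with positive slack has shadow price 0 → oven time, yeast.

oven time, yeast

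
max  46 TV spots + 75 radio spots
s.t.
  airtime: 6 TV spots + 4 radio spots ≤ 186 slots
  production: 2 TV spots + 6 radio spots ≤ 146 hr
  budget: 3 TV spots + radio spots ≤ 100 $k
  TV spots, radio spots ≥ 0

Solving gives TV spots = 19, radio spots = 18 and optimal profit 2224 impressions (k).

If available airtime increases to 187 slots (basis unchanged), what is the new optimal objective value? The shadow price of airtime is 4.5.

Δb = 1, so new z* = 2224 + (4.5)·(1) = 2224 + 4.5 = 2228.5.

2228.5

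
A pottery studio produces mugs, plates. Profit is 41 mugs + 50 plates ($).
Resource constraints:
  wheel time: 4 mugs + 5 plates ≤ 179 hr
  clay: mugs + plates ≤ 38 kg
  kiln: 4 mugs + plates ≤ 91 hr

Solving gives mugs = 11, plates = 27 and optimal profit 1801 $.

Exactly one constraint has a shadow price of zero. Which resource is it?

wheel time: 179/179 (binding)
clay: 38/38 (binding)
kiln: 71/91 (slack 20)
By complementary slackness, a constraint with positive slack has shadow price 0 → kiln.

kiln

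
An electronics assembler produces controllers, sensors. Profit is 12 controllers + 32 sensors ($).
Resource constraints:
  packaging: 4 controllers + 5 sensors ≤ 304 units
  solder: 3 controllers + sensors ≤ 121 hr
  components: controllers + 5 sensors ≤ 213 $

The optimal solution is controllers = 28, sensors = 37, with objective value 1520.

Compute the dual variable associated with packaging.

0

Binding: solder and components. Non-binding: packaging (7 unused).
Since packaging is not tight, its dual is 0.
From A_Bᵀ y = c: 3·y_solder + 1·y_components = 12; 1·y_solder + 5·y_components = 32.
This yields shadow prices y_solder = 2, y_components = 6.
Shadow price of packaging = 0.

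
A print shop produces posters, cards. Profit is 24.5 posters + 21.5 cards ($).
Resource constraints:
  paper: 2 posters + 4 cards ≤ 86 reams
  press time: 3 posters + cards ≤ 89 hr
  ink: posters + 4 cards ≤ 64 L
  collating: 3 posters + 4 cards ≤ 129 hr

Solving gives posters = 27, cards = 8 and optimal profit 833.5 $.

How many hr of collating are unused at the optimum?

16

collating used = 3·27 + 4·8 = 113; slack = 129 − 113 = 16.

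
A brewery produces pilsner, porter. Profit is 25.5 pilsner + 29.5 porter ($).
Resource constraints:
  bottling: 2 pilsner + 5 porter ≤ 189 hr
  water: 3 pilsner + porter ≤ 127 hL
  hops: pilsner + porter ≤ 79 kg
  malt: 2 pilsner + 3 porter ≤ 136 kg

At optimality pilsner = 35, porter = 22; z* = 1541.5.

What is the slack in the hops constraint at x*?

hops used = 1·35 + 1·22 = 57; slack = 79 − 57 = 22.

22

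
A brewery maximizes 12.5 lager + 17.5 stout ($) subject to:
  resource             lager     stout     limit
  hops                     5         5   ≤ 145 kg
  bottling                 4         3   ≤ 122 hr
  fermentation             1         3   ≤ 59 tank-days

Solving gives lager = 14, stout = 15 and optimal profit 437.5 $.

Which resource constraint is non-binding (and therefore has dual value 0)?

hops: 145/145 (binding)
bottling: 101/122 (slack 21)
fermentation: 59/59 (binding)
By complementary slackness, a constraint with positive slack has shadow price 0 → bottling.

bottling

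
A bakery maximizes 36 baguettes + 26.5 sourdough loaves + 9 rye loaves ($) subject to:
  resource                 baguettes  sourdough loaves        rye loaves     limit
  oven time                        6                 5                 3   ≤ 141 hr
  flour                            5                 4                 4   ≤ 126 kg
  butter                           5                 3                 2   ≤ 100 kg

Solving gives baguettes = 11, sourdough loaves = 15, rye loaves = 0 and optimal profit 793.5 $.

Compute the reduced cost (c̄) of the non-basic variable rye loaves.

-7.5

At the optimum: oven time uses 141 of 141 (binding); flour uses 115 of 126 (slack = 11); butter uses 100 of 100 (binding).
Slack constraints have shadow price 0 (complementary slackness).
The binding rows give the dual system: 6·y_oven time + 5·y_butter = 36 and 5·y_oven time + 3·y_butter = 26.5.
Solving: y_oven time = 3.5, y_butter = 3.
Reduced cost of rye loaves: c₃ − yᵀa₃ = 9 − (3.5·3 + 3·2) = 9 − 16.5 = -7.5.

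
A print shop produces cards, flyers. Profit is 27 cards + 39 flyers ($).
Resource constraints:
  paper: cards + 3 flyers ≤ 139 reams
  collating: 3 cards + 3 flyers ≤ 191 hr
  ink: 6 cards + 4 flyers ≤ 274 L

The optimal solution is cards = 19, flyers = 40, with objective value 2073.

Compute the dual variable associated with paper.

Check each constraint at x*: paper 139/139 (tight); collating 177/191 (slack 14); ink 274/274 (tight).
Since collating is not tight, its dual is 0.
The binding rows give the dual system: 1·y_paper + 6·y_ink = 27 and 3·y_paper + 4·y_ink = 39.
Solving: y_paper = 9, y_ink = 3.
Shadow price of paper = 9.

9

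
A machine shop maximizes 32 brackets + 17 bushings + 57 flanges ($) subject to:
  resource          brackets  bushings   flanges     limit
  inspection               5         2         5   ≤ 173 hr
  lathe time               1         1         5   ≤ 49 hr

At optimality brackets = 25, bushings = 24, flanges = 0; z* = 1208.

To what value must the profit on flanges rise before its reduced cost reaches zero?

Both inspection and lathe time are binding at x*.
Dual feasibility on the basic columns requires 5·y_inspection + 1·y_lathe time = 32, 2·y_inspection + 1·y_lathe time = 17.
Solving: y_inspection = 5, y_lathe time = 7.
flanges enters the basis when its profit ≥ yᵀa₃ = 5·5 + 7·5 = 60.

60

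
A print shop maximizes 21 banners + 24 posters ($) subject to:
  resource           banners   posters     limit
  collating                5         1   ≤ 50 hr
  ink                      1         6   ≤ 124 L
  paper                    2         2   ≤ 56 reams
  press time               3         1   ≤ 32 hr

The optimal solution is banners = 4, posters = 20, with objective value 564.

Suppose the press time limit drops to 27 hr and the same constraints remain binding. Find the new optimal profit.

Binding: ink and press time. Non-binding: collating (10 unused), paper (8 unused).
By complementary slackness, y = 0 for the non-binding constraints.
Dual feasibility on the basic columns requires 1·y_ink + 3·y_press time = 21, 6·y_ink + 1·y_press time = 24.
→ y_ink = 3 and y_press time = 6.
Δz = y_press time·Δb = 6 × (-5) = -30, so new z* = 564 − 30 = 534.

534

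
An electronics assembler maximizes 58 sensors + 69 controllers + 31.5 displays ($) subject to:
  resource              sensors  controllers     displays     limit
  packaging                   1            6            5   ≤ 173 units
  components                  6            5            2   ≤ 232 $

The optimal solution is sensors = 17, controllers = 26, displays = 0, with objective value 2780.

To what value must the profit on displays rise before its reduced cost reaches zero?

38

Check each constraint at x*: packaging 173/173 (tight); components 232/232 (tight).
Dual feasibility on the basic columns requires 1·y_packaging + 6·y_components = 58, 6·y_packaging + 5·y_components = 69.
Solving: y_packaging = 4, y_components = 9.
displays enters the basis when its profit ≥ yᵀa₃ = 4·5 + 9·2 = 38.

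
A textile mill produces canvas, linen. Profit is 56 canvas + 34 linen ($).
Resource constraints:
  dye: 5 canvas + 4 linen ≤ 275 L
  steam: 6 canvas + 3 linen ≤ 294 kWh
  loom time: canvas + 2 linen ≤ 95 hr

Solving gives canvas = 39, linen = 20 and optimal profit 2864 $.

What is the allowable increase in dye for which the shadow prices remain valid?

Binding constraints: dye, steam. The basis is B = [[5,4],[6,3]] with det -9.
Per unit increase in dye, x* moves by d = (-0.3333, 0.6667).
The basis stays optimal until loom time becomes binding; allowable increase = 16 L.

16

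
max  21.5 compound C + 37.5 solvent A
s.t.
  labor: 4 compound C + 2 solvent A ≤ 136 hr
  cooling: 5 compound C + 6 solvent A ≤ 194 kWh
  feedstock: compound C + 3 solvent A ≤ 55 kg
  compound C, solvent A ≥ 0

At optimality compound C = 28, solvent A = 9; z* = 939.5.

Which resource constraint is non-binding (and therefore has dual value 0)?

labor: 130/136 (slack 6)
cooling: 194/194 (binding)
feedstock: 55/55 (binding)
By complementary slackness, a constraint with positive slack has shadow price 0 → labor.

labor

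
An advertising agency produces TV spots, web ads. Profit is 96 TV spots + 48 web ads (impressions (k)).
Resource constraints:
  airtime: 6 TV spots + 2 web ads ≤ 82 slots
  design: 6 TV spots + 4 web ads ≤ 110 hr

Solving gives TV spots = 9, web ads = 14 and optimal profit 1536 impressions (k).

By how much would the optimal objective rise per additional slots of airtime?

At the optimum: airtime uses 82 of 82 (binding); design uses 110 of 110 (binding).
Dual feasibility on the basic columns requires 6·y_airtime + 6·y_design = 96, 2·y_airtime + 4·y_design = 48.
This yields shadow prices y_airtime = 8, y_design = 8.
Shadow price of airtime = 8.

8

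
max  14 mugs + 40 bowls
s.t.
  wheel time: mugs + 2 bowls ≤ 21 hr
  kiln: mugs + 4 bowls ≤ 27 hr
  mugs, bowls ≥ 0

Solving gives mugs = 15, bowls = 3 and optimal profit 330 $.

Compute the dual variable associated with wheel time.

Both wheel time and kiln are binding at x*.
Dual feasibility on the basic columns requires 1·y_wheel time + 1·y_kiln = 14, 2·y_wheel time + 4·y_kiln = 40.
Solving: y_wheel time = 8, y_kiln = 6.
Shadow price of wheel time = 8.

8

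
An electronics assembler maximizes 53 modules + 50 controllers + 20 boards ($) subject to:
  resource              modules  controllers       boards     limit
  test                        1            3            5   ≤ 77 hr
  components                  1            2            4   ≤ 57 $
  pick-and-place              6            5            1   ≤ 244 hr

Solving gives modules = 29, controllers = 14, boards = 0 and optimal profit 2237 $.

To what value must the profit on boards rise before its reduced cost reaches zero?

At the optimum: test uses 71 of 77 (slack = 6); components uses 57 of 57 (binding); pick-and-place uses 244 of 244 (binding).
Slack constraints have shadow price 0 (complementary slackness).
The binding rows give the dual system: 1·y_components + 6·y_pick-and-place = 53 and 2·y_components + 5·y_pick-and-place = 50.
→ y_components = 5 and y_pick-and-place = 8.
boards enters the basis when its profit ≥ yᵀa₃ = 5·4 + 8·1 = 28.

28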